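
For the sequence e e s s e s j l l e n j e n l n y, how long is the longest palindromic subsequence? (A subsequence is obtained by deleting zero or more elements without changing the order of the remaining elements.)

Using dp[i][j] = 2 + dp[i+1][j−1] if the ends match, else max(dp[i+1][j], dp[i][j−1]):
dp[1][17] = 7. A witness is eesesee at positions 1,2,4,5,6,10,13.

7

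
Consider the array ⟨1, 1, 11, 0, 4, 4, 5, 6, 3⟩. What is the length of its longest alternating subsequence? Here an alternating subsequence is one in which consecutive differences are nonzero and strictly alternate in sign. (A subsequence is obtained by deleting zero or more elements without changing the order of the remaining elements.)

A longest alternating subsequence is 1, 11, 0, 4, 3 (positions 1,3,4,5,9); its 4 consecutive differences strictly alternate in sign, and length 5 is optimal.

5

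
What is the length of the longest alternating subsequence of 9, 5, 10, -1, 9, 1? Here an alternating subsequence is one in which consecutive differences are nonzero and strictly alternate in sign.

6

Track the best alternating length ending on an up-step vs a down-step at each position: up/down = 1/1, 1/2, 3/1, 1/4, 5/4, 5/6.
The maximum over both is 6; one such subsequence is 9, 5, 10, -1, 9, 1.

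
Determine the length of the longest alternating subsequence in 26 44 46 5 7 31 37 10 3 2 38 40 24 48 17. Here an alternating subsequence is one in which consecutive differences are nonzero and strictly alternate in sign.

9

A longest alternating subsequence is 26, 44, 5, 31, 10, 38, 24, 48, 17 (positions 1,2,4,6,8,11,13,14,15); its 8 consecutive differences strictly alternate in sign, and length 9 is optimal.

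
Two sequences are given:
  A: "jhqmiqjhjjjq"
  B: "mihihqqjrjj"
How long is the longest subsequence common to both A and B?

6

Backtracking the LCS table gives one alignment: h (A2,B5) → q (A3,B6) → q (A6,B7) → j (A7,B8) → j (A10,B10) → j (A11,B11).
So the longest common subsequence has length 6.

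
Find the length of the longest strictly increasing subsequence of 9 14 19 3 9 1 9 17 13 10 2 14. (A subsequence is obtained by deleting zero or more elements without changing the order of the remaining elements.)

Let dp[i] be the longest increasing subsequence ending at position i. Then dp = [1, 2, 3, 1, 2, 1, 2, 3, 3, 3, 2, 4].
The maximum is 4; one witness is 3, 9, 13, 14 at positions 4,5,9,12.

4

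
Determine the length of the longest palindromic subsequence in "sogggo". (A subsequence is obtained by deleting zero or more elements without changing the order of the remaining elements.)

One longest palindromic subsequence is ogggo (positions 2,3,4,5,6); it reads the same forward and backward, and the interval DP gives dp[1][6] = 5.

5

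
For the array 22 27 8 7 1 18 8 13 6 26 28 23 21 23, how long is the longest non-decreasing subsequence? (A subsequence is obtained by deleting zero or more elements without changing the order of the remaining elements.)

Let dp[i] be the longest non-decreasing subsequence ending at position i. Then dp = [1, 2, 1, 1, 1, 2, 2, 3, 2, 4, 5, 4, 4, 5].
The maximum is 5; one witness is 8, 8, 13, 26, 28 at positions 3,7,8,10,11.

5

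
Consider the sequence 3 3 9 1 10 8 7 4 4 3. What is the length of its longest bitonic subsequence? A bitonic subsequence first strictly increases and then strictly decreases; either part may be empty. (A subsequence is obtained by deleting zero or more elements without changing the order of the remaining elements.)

Let inc[i] be the LIS ending at i and dec[i] the longest strictly decreasing subsequence starting at i. inc = [1, 1, 2, 1, 3, 2, 2, 2, 2, 2], dec = [2, 2, 5, 1, 5, 4, 3, 2, 2, 1].
max_i inc[i]+dec[i]−1 = 7, with one witness 3, 9, 10, 8, 7, 4, 3.

7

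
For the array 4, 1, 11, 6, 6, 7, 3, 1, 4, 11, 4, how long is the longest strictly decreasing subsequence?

4

Scanning left to right, the best length ending at each element is: 4→1, 1→2, 11→1, 6→2, 6→2, 7→2, 3→3, 1→4, 4→3, 11→1, 4→3.
So the longest decreasing subsequence has length 4, e.g. 11, 6, 3, 1.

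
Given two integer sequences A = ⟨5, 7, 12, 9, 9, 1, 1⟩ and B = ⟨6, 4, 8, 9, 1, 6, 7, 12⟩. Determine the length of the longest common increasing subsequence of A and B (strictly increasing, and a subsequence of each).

For each value that appears in both, track the longest common increasing run ending there.
The best achievable length is 2; one witness is 7, 12 (A-positions 2,3, B-positions 7,8).

2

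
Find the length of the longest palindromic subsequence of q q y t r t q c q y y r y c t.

7

One longest palindromic subsequence is tcyryct (positions 4,8,10,12,13,14,15); it reads the same forward and backward, and the interval DP gives dp[1][15] = 7.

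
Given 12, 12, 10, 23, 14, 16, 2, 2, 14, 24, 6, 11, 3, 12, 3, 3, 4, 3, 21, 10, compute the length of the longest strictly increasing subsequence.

Let dp[i] be the longest increasing subsequence ending at position i. Then dp = [1, 1, 1, 2, 2, 3, 1, 1, 2, 4, 2, 3, 2, 4, 2, 2, 3, 2, 5, 4].
The maximum is 5; one witness is 2, 6, 11, 12, 21 at positions 7,11,12,14,19.

5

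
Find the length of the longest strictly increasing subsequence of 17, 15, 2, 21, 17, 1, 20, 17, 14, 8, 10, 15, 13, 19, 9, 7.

5

Let dp[i] be the longest increasing subsequence ending at position i. Then dp = [1, 1, 1, 2, 2, 1, 3, 2, 2, 2, 3, 4, 4, 5, 3, 2].
The maximum is 5; one witness is 2, 8, 10, 15, 19 at positions 3,10,11,12,14.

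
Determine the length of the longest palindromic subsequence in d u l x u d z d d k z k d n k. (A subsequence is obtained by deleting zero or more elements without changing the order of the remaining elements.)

6

One longest palindromic subsequence is dzddzd (positions 6,7,8,9,11,13); it reads the same forward and backward, and the interval DP gives dp[1][15] = 6.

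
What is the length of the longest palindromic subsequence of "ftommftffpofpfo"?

7

One longest palindromic subsequence is ofpfpfo (positions 3,6,10,12,13,14,15); it reads the same forward and backward, and the interval DP gives dp[1][15] = 7.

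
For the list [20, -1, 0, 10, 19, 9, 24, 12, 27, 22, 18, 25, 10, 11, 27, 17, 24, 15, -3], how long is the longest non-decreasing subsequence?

Let dp[i] be the longest non-decreasing subsequence ending at position i. Then dp = [1, 1, 2, 3, 4, 3, 5, 4, 6, 5, 5, 6, 4, 5, 7, 6, 7, 6, 1].
The maximum is 7; one witness is -1, 0, 10, 19, 24, 27, 27 at positions 2,3,4,5,7,9,15.

7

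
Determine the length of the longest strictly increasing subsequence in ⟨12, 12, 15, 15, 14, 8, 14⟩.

Scanning left to right, the best length ending at each element is: 12→1, 12→1, 15→2, 15→2, 14→2, 8→1, 14→2.
So the longest increasing subsequence has length 2, e.g. 12, 15.

2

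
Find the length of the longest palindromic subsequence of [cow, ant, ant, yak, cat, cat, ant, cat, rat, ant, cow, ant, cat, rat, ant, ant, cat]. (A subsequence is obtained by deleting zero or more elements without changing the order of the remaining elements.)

9

Using dp[i][j] = 2 + dp[i+1][j−1] if the ends match, else max(dp[i+1][j], dp[i][j−1]):
dp[1][17] = 9. A witness is cat ant rat ant cow ant rat ant cat at positions 5,7,9,10,11,12,14,16,17.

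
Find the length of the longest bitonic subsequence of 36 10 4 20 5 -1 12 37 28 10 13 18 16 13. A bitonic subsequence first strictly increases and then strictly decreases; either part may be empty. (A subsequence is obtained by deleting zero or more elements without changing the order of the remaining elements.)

Let inc[i] be the LIS ending at i and dec[i] the longest strictly decreasing subsequence starting at i. inc = [1, 1, 1, 2, 2, 1, 3, 4, 4, 3, 4, 5, 5, 4], dec = [5, 3, 2, 4, 2, 1, 2, 5, 4, 1, 1, 3, 2, 1].
max_i inc[i]+dec[i]−1 = 8, with one witness 4, 5, 12, 37, 28, 18, 16, 13.

8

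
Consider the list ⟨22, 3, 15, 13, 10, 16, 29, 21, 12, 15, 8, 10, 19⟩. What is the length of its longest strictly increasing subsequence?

5

Scanning left to right, the best length ending at each element is: 22→1, 3→1, 15→2, 13→2, 10→2, 16→3, 29→4, 21→4, 12→3, 15→4, 8→2, 10→3, 19→5.
So the longest increasing subsequence has length 5, e.g. 3, 10, 12, 15, 19.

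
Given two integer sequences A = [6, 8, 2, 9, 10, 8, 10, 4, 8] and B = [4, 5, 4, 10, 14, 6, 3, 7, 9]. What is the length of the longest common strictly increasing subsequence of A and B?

For each value that appears in both, track the longest common increasing run ending there.
The best achievable length is 2; one witness is 6, 9 (A-positions 1,4, B-positions 6,9).

2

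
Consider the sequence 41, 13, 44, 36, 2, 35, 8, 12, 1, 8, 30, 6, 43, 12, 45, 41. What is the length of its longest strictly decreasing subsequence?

Let dp[i] be the longest decreasing subsequence ending at position i. Then dp = [1, 2, 1, 2, 3, 3, 4, 4, 5, 5, 4, 6, 2, 5, 1, 3].
The maximum is 6; one witness is 41, 36, 35, 12, 8, 6 at positions 1,4,6,8,10,12.

6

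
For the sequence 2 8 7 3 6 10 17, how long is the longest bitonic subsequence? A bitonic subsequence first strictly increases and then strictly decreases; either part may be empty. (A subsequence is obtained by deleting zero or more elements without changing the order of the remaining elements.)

One longest bitonic subsequence is 2, 3, 6, 10, 17 (positions 1,4,5,6,7): it rises to 17 then falls. Length 5 is optimal.

5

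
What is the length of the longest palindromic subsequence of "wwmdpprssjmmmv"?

Using dp[i][j] = 2 + dp[i+1][j−1] if the ends match, else max(dp[i+1][j], dp[i][j−1]):
dp[1][14] = 4. A witness is mmmm at positions 3,11,12,13.

4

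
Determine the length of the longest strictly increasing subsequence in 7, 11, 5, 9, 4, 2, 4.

2

Let dp[i] be the longest increasing subsequence ending at position i. Then dp = [1, 2, 1, 2, 1, 1, 2].
The maximum is 2; one witness is 7, 11 at positions 1,2.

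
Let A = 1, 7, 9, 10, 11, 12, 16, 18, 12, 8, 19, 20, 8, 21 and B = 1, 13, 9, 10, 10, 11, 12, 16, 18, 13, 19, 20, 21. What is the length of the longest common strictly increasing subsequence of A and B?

10

For each value that appears in both, track the longest common increasing run ending there.
The best achievable length is 10; one witness is 1, 9, 10, 11, 12, 16, 18, 19, 20, 21 (A-positions 1,3,4,5,6,7,8,11,12,14, B-positions 1,3,4,6,7,8,9,11,12,13).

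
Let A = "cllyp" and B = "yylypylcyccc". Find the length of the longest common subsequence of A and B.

3

A longest common subsequence is lly (length 3); the LCS DP confirms no longer common subsequence exists.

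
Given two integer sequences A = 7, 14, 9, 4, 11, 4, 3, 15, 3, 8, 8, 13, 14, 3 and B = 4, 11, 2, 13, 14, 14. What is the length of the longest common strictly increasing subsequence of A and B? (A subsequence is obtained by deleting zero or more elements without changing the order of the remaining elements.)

4

For each value that appears in both, track the longest common increasing run ending there.
The best achievable length is 4; one witness is 4, 11, 13, 14 (A-positions 4,5,12,13, B-positions 1,2,4,5).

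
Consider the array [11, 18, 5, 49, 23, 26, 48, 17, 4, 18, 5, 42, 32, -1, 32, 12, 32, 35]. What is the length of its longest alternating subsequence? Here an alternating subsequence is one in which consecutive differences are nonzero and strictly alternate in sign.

Track the best alternating length ending on an up-step vs a down-step at each position: up/down = 1/1, 2/1, 1/3, 4/1, 4/5, 6/5, 6/5, 4/7, 1/7, 8/7, 8/9, 10/7, 10/11, 1/11, 12/11, 12/13, 14/11, 14/11.
The maximum over both is 14; one such subsequence is 11, 18, 5, 49, 23, 26, 17, 18, 5, 42, -1, 32, 12, 32.

14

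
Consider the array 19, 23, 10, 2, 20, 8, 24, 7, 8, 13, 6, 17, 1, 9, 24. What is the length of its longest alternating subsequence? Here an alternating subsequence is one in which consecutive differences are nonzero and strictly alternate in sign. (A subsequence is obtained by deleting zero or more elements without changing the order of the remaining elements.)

A longest alternating subsequence is 19, 23, 10, 20, 8, 24, 7, 8, 6, 17, 1, 9 (positions 1,2,3,5,6,7,8,9,11,12,13,14); its 11 consecutive differences strictly alternate in sign, and length 12 is optimal.

12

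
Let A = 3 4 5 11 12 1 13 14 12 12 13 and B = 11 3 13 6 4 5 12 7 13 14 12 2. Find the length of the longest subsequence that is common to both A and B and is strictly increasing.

6

For each value that appears in both, track the longest common increasing run ending there.
The best achievable length is 6; one witness is 3, 4, 5, 12, 13, 14 (A-positions 1,2,3,5,7,8, B-positions 2,5,6,7,9,10).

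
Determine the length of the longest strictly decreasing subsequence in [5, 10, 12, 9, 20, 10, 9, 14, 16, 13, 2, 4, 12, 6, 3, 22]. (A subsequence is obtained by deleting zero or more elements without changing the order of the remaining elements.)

One longest decreasing subsequence is 20, 14, 13, 12, 6, 3 (positions 5,8,10,13,14,15), of length 6; no longer one exists.

6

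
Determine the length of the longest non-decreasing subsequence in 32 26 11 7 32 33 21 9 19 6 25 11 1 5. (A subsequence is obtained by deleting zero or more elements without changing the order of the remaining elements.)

Let dp[i] be the longest non-decreasing subsequence ending at position i. Then dp = [1, 1, 1, 1, 2, 3, 2, 2, 3, 1, 4, 3, 1, 2].
The maximum is 4; one witness is 7, 9, 19, 25 at positions 4,8,9,11.

4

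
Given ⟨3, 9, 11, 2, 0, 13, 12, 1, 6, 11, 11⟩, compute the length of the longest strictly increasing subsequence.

Scanning left to right, the best length ending at each element is: 3→1, 9→2, 11→3, 2→1, 0→1, 13→4, 12→4, 1→2, 6→3, 11→4, 11→4.
So the longest increasing subsequence has length 4, e.g. 3, 9, 11, 13.

4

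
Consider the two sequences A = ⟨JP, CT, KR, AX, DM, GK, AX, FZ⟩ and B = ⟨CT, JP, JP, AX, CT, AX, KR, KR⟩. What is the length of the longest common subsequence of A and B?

A longest common subsequence is JP, CT, KR (length 3); the LCS DP confirms no longer common subsequence exists.

3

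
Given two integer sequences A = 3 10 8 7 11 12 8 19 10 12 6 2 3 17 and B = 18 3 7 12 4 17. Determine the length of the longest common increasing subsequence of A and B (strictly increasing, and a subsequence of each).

4

A longest common strictly increasing subsequence is 3, 7, 12, 17 (length 4); it appears in order in both A and B, and no longer such subsequence exists.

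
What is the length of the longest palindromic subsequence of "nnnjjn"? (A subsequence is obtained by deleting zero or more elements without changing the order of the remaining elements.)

4

One longest palindromic subsequence is njjn (positions 1,4,5,6); it reads the same forward and backward, and the interval DP gives dp[1][6] = 4.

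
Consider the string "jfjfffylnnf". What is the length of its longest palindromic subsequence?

Using dp[i][j] = 2 + dp[i+1][j−1] if the ends match, else max(dp[i+1][j], dp[i][j−1]):
dp[1][11] = 5. A witness is fffff at positions 2,4,5,6,11.

5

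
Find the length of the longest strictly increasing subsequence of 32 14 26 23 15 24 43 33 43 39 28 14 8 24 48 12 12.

6

Let dp[i] be the longest increasing subsequence ending at position i. Then dp = [1, 1, 2, 2, 2, 3, 4, 4, 5, 5, 4, 1, 1, 3, 6, 2, 2].
The maximum is 6; one witness is 14, 23, 24, 33, 43, 48 at positions 2,4,6,8,9,15.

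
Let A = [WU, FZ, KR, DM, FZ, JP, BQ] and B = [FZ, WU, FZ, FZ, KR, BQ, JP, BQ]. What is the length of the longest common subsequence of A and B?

A longest common subsequence is WU, FZ, KR, JP, BQ (length 5); the LCS DP confirms no longer common subsequence exists.

5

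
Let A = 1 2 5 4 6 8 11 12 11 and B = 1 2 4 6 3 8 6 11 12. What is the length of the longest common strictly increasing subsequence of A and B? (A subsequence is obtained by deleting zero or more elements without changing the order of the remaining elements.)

For each value that appears in both, track the longest common increasing run ending there.
The best achievable length is 7; one witness is 1, 2, 4, 6, 8, 11, 12 (A-positions 1,2,4,5,6,7,8, B-positions 1,2,3,4,6,8,9).

7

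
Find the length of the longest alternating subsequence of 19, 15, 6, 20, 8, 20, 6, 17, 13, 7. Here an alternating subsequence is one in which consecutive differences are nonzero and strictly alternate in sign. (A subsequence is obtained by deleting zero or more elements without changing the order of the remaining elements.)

Track the best alternating length ending on an up-step vs a down-step at each position: up/down = 1/1, 1/2, 1/2, 3/1, 3/4, 5/1, 1/6, 7/6, 7/8, 7/8.
The maximum over both is 8; one such subsequence is 19, 15, 20, 8, 20, 6, 17, 13.

8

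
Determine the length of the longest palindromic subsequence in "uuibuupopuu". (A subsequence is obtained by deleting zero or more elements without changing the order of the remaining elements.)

One longest palindromic subsequence is uupopuu (positions 1,2,7,8,9,10,11); it reads the same forward and backward, and the interval DP gives dp[1][11] = 7.

7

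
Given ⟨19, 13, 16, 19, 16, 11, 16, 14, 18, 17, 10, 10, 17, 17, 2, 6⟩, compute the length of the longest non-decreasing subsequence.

Let dp[i] be the longest non-decreasing subsequence ending at position i. Then dp = [1, 1, 2, 3, 3, 1, 4, 2, 5, 5, 1, 2, 6, 7, 1, 2].
The maximum is 7; one witness is 13, 16, 16, 16, 17, 17, 17 at positions 2,3,5,7,10,13,14.

7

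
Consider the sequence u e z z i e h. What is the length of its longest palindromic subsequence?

Using dp[i][j] = 2 + dp[i+1][j−1] if the ends match, else max(dp[i+1][j], dp[i][j−1]):
dp[1][7] = 4. A witness is ezze at positions 2,3,4,6.

4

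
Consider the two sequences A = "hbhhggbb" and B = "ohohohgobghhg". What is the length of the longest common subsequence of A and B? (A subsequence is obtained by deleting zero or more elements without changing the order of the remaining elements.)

Backtracking the LCS table gives one alignment: h (A1,B6) → b (A2,B9) → h (A3,B11) → h (A4,B12) → g (A6,B13).
So the longest common subsequence has length 5.

5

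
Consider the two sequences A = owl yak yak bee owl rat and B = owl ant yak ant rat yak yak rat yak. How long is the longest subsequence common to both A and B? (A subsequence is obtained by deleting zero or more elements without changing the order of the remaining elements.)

4

A longest common subsequence is owl, yak, yak, rat (length 4); the LCS DP confirms no longer common subsequence exists.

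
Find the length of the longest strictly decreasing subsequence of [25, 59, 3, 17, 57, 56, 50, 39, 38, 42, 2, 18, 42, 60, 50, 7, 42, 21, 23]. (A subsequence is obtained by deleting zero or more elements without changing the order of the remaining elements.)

8

Let dp[i] be the longest decreasing subsequence ending at position i. Then dp = [1, 1, 2, 2, 2, 3, 4, 5, 6, 5, 7, 7, 5, 1, 4, 8, 5, 7, 7].
The maximum is 8; one witness is 59, 57, 56, 50, 39, 38, 18, 7 at positions 2,5,6,7,8,9,12,16.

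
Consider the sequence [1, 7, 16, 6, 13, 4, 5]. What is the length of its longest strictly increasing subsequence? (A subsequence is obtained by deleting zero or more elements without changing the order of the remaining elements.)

Scanning left to right, the best length ending at each element is: 1→1, 7→2, 16→3, 6→2, 13→3, 4→2, 5→3.
So the longest increasing subsequence has length 3, e.g. 1, 7, 16.

3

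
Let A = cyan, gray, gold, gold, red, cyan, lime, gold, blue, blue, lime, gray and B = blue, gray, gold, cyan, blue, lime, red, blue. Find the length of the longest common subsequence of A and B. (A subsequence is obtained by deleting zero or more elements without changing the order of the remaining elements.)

Backtracking the LCS table gives one alignment: gray (A2,B2) → gold (A4,B3) → cyan (A6,B4) → lime (A7,B6) → blue (A10,B8).
So the longest common subsequence has length 5.

5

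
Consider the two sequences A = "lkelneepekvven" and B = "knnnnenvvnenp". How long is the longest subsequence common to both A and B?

Backtracking the LCS table gives one alignment: k (A2,B1) → e (A3,B6) → n (A5,B7) → v (A11,B8) → v (A12,B9) → e (A13,B11) → n (A14,B12).
So the longest common subsequence has length 7.

7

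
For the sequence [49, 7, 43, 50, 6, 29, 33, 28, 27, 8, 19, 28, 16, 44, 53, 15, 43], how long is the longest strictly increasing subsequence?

6

Let dp[i] be the longest increasing subsequence ending at position i. Then dp = [1, 1, 2, 3, 1, 2, 3, 2, 2, 2, 3, 4, 3, 5, 6, 3, 5].
The maximum is 6; one witness is 7, 8, 19, 28, 44, 53 at positions 2,10,11,12,14,15.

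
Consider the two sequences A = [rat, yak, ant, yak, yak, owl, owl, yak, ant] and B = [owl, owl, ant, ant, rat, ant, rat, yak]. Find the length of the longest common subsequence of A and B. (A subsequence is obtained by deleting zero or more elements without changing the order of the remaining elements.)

A longest common subsequence is rat, ant, yak (length 3); the LCS DP confirms no longer common subsequence exists.

3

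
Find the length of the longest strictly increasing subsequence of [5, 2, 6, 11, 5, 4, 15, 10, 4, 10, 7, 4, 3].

Let dp[i] be the longest increasing subsequence ending at position i. Then dp = [1, 1, 2, 3, 2, 2, 4, 3, 2, 3, 3, 2, 2].
The maximum is 4; one witness is 5, 6, 11, 15 at positions 1,3,4,7.

4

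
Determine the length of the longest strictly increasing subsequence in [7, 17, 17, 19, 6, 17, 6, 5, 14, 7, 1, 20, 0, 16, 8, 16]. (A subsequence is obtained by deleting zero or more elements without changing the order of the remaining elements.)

Let dp[i] be the longest increasing subsequence ending at position i. Then dp = [1, 2, 2, 3, 1, 2, 1, 1, 2, 2, 1, 4, 1, 3, 3, 4].
The maximum is 4; one witness is 7, 17, 19, 20 at positions 1,2,4,12.

4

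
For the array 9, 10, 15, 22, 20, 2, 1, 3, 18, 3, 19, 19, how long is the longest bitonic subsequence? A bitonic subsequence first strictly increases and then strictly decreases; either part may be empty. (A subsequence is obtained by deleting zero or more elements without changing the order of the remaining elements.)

7

One longest bitonic subsequence is 9, 10, 15, 22, 20, 18, 3 (positions 1,2,3,4,5,9,10): it rises to 22 then falls. Length 7 is optimal.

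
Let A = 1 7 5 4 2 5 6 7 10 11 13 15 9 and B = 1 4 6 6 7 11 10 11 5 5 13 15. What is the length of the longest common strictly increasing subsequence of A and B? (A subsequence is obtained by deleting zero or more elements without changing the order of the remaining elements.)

8

For each value that appears in both, track the longest common increasing run ending there.
The best achievable length is 8; one witness is 1, 4, 6, 7, 10, 11, 13, 15 (A-positions 1,4,7,8,9,10,11,12, B-positions 1,2,3,5,7,8,11,12).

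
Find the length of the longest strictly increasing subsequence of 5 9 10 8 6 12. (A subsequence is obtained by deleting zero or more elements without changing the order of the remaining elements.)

Scanning left to right, the best length ending at each element is: 5→1, 9→2, 10→3, 8→2, 6→2, 12→4.
So the longest increasing subsequence has length 4, e.g. 5, 9, 10, 12.

4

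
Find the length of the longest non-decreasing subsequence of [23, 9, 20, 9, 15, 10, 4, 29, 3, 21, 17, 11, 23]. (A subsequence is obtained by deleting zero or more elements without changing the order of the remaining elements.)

Scanning left to right, the best length ending at each element is: 23→1, 9→1, 20→2, 9→2, 15→3, 10→3, 4→1, 29→4, 3→1, 21→4, 17→4, 11→4, 23→5.
So the longest non-decreasing subsequence has length 5, e.g. 9, 9, 15, 21, 23.

5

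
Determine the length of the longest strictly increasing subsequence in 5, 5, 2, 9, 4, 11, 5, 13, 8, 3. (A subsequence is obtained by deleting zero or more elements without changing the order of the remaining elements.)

Scanning left to right, the best length ending at each element is: 5→1, 5→1, 2→1, 9→2, 4→2, 11→3, 5→3, 13→4, 8→4, 3→2.
So the longest increasing subsequence has length 4, e.g. 5, 9, 11, 13.

4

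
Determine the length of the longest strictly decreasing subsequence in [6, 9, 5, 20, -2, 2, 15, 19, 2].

Let dp[i] be the longest decreasing subsequence ending at position i. Then dp = [1, 1, 2, 1, 3, 3, 2, 2, 3].
The maximum is 3; one witness is 6, 5, -2 at positions 1,3,5.

3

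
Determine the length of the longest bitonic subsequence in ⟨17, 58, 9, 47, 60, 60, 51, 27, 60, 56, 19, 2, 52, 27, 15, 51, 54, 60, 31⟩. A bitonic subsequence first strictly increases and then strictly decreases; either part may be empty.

One longest bitonic subsequence is 17, 47, 51, 60, 56, 52, 51, 31 (positions 1,4,7,9,10,13,16,19): it rises to 60 then falls. Length 8 is optimal.

8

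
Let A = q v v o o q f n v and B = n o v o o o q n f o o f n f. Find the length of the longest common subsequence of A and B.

6

A longest common subsequence is vooqfn (length 6); the LCS DP confirms no longer common subsequence exists.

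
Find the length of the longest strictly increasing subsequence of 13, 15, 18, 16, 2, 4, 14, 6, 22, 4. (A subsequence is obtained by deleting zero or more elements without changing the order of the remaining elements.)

4

One longest increasing subsequence is 13, 15, 18, 22 (positions 1,2,3,9), of length 4; no longer one exists.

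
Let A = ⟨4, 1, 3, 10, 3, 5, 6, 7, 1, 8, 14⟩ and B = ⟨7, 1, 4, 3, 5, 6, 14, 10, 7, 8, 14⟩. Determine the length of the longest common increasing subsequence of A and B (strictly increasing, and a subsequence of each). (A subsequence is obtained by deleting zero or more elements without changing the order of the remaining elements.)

7

For each value that appears in both, track the longest common increasing run ending there.
The best achievable length is 7; one witness is 1, 3, 5, 6, 7, 8, 14 (A-positions 2,3,6,7,8,10,11, B-positions 2,4,5,6,9,10,11).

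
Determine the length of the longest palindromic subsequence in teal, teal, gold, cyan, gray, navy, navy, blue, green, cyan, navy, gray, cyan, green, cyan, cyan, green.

One longest palindromic subsequence is green cyan cyan green cyan cyan green (positions 9,10,13,14,15,16,17); it reads the same forward and backward, and the interval DP gives dp[1][17] = 7.

7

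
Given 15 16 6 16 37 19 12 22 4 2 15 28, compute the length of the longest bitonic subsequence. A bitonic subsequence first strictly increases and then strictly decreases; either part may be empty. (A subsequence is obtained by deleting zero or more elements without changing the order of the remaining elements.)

7

Let inc[i] be the LIS ending at i and dec[i] the longest strictly decreasing subsequence starting at i. inc = [1, 2, 1, 2, 3, 3, 2, 4, 1, 1, 3, 5], dec = [4, 4, 3, 4, 5, 4, 3, 3, 2, 1, 1, 1].
max_i inc[i]+dec[i]−1 = 7, with one witness 15, 16, 37, 19, 12, 4, 2.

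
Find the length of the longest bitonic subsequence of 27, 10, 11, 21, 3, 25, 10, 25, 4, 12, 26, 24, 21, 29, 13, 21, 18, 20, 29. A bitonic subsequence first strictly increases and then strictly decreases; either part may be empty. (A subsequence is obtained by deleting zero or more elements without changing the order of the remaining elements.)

One longest bitonic subsequence is 10, 11, 21, 25, 26, 24, 21, 20 (positions 2,3,4,6,11,12,16,18): it rises to 26 then falls. Length 8 is optimal.

8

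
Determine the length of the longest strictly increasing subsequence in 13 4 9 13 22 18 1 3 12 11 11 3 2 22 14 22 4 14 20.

Scanning left to right, the best length ending at each element is: 13→1, 4→1, 9→2, 13→3, 22→4, 18→4, 1→1, 3→2, 12→3, 11→3, 11→3, 3→2, 2→2, 22→5, 14→4, 22→5, 4→3, 14→4, 20→5.
So the longest increasing subsequence has length 5, e.g. 4, 9, 13, 18, 22.

5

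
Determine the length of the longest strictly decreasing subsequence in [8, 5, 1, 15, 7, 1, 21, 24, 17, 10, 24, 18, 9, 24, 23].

Scanning left to right, the best length ending at each element is: 8→1, 5→2, 1→3, 15→1, 7→2, 1→3, 21→1, 24→1, 17→2, 10→3, 24→1, 18→2, 9→4, 24→1, 23→2.
So the longest decreasing subsequence has length 4, e.g. 21, 17, 10, 9.

4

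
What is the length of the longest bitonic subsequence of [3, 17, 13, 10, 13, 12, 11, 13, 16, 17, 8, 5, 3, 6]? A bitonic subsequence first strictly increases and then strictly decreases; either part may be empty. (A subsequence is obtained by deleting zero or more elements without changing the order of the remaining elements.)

9

Let inc[i] be the LIS ending at i and dec[i] the longest strictly decreasing subsequence starting at i. inc = [1, 2, 2, 2, 3, 3, 3, 4, 5, 6, 2, 2, 1, 3], dec = [1, 7, 6, 4, 6, 5, 4, 4, 4, 4, 3, 2, 1, 1].
max_i inc[i]+dec[i]−1 = 9, with one witness 3, 10, 12, 13, 16, 17, 8, 5, 3.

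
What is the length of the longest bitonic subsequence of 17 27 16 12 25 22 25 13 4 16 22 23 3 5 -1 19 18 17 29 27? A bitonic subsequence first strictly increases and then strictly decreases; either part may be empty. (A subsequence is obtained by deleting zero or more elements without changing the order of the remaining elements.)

8

One longest bitonic subsequence is 17, 27, 25, 22, 13, 4, 3, -1 (positions 1,2,5,6,8,9,13,15): it rises to 27 then falls. Length 8 is optimal.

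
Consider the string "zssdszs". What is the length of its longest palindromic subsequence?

5

One longest palindromic subsequence is ssdss (positions 2,3,4,5,7); it reads the same forward and backward, and the interval DP gives dp[1][7] = 5.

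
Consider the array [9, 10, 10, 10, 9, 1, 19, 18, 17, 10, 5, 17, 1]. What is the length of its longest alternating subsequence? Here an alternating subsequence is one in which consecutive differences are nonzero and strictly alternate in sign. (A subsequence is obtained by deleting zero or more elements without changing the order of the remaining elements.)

Track the best alternating length ending on an up-step vs a down-step at each position: up/down = 1/1, 2/1, 2/1, 2/1, 1/3, 1/3, 4/1, 4/5, 4/5, 4/5, 4/5, 6/5, 1/7.
The maximum over both is 7; one such subsequence is 9, 10, 9, 19, 10, 17, 1.

7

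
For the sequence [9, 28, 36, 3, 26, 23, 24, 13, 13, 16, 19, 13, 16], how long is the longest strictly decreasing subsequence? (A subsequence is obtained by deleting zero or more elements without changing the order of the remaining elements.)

Let dp[i] be the longest decreasing subsequence ending at position i. Then dp = [1, 1, 1, 2, 2, 3, 3, 4, 4, 4, 4, 5, 5].
The maximum is 5; one witness is 28, 26, 23, 16, 13 at positions 2,5,6,10,12.

5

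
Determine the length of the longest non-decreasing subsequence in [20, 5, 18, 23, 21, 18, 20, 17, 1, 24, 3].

One longest non-decreasing subsequence is 5, 18, 18, 20, 24 (positions 2,3,6,7,10), of length 5; no longer one exists.

5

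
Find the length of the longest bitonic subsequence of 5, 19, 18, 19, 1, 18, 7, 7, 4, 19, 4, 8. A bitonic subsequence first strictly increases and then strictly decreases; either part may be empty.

One longest bitonic subsequence is 5, 18, 19, 18, 7, 4 (positions 1,3,4,6,8,11): it rises to 19 then falls. Length 6 is optimal.

6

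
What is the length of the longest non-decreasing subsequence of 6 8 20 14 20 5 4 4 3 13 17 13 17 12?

5

Scanning left to right, the best length ending at each element is: 6→1, 8→2, 20→3, 14→3, 20→4, 5→1, 4→1, 4→2, 3→1, 13→3, 17→4, 13→4, 17→5, 12→3.
So the longest non-decreasing subsequence has length 5, e.g. 6, 8, 14, 17, 17.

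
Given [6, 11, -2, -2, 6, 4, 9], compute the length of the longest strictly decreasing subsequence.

3

One longest decreasing subsequence is 11, 6, 4 (positions 2,5,6), of length 3; no longer one exists.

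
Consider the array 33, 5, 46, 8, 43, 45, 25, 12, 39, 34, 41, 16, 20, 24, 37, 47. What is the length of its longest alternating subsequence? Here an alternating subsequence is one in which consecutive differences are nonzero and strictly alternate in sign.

11

Track the best alternating length ending on an up-step vs a down-step at each position: up/down = 1/1, 1/2, 3/1, 3/4, 5/4, 5/4, 5/6, 5/6, 7/6, 7/8, 9/6, 7/10, 11/10, 11/10, 11/10, 11/1.
The maximum over both is 11; one such subsequence is 33, 5, 46, 8, 43, 25, 39, 34, 41, 16, 20.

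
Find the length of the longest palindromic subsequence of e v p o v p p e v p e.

Using dp[i][j] = 2 + dp[i+1][j−1] if the ends match, else max(dp[i+1][j], dp[i][j−1]):
dp[1][11] = 8. A witness is epvppvpe at positions 1,3,5,6,7,9,10,11.

8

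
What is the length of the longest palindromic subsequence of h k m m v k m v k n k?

Using dp[i][j] = 2 + dp[i+1][j−1] if the ends match, else max(dp[i+1][j], dp[i][j−1]):
dp[1][11] = 5. A witness is kkvkk at positions 2,6,8,9,11.

5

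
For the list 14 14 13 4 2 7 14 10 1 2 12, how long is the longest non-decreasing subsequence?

Let dp[i] be the longest non-decreasing subsequence ending at position i. Then dp = [1, 2, 1, 1, 1, 2, 3, 3, 1, 2, 4].
The maximum is 4; one witness is 4, 7, 10, 12 at positions 4,6,8,11.

4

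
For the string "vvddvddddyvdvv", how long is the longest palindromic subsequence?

One longest palindromic subsequence is vvdvddddvdvv (positions 1,2,3,5,6,7,8,9,11,12,13,14); it reads the same forward and backward, and the interval DP gives dp[1][14] = 12.

12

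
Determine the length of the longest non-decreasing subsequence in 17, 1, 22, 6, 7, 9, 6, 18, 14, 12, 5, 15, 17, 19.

8

Scanning left to right, the best length ending at each element is: 17→1, 1→1, 22→2, 6→2, 7→3, 9→4, 6→3, 18→5, 14→5, 12→5, 5→2, 15→6, 17→7, 19→8.
So the longest non-decreasing subsequence has length 8, e.g. 1, 6, 7, 9, 14, 15, 17, 19.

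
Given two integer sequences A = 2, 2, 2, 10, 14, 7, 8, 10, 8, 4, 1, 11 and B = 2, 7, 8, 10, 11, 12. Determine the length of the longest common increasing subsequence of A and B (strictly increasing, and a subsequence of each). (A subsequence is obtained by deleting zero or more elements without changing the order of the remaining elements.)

A longest common strictly increasing subsequence is 2, 7, 8, 10, 11 (length 5); it appears in order in both A and B, and no longer such subsequence exists.

5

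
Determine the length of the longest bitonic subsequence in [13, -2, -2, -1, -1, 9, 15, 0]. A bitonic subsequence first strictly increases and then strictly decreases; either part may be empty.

5

One longest bitonic subsequence is -2, -1, 9, 15, 0 (positions 2,4,6,7,8): it rises to 15 then falls. Length 5 is optimal.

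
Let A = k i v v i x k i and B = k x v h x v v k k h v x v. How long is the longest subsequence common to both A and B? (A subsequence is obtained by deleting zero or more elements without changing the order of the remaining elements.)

Backtracking the LCS table gives one alignment: k (A1,B1) → v (A3,B7) → v (A4,B11) → x (A6,B12).
So the longest common subsequence has length 4.

4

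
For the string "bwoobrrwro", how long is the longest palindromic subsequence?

Using dp[i][j] = 2 + dp[i+1][j−1] if the ends match, else max(dp[i+1][j], dp[i][j−1]):
dp[1][10] = 5. A witness is orwro at positions 3,6,8,9,10.

5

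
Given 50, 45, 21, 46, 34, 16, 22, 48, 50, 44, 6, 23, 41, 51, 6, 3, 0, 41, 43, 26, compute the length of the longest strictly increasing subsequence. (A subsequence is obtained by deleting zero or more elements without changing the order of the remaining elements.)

5

Let dp[i] be the longest increasing subsequence ending at position i. Then dp = [1, 1, 1, 2, 2, 1, 2, 3, 4, 3, 1, 3, 4, 5, 1, 1, 1, 4, 5, 4].
The maximum is 5; one witness is 45, 46, 48, 50, 51 at positions 2,4,8,9,14.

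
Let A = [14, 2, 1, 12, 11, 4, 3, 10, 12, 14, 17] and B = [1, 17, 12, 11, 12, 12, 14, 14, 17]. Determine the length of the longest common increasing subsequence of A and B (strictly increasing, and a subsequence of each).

A longest common strictly increasing subsequence is 1, 11, 12, 14, 17 (length 5); it appears in order in both A and B, and no longer such subsequence exists.

5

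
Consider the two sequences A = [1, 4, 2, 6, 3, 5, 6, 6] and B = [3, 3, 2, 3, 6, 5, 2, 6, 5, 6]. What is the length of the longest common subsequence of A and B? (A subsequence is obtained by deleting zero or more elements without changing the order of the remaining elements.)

5

A longest common subsequence is 2, 6, 5, 6, 6 (length 5); the LCS DP confirms no longer common subsequence exists.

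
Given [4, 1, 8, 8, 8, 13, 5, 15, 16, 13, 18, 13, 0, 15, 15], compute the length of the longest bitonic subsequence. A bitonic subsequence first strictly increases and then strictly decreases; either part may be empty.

One longest bitonic subsequence is 4, 8, 13, 15, 16, 18, 13, 0 (positions 1,3,6,8,9,11,12,13): it rises to 18 then falls. Length 8 is optimal.

8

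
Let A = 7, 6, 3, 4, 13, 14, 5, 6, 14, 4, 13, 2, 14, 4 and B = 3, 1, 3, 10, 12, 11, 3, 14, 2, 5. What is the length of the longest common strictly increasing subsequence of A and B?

2

For each value that appears in both, track the longest common increasing run ending there.
The best achievable length is 2; one witness is 3, 14 (A-positions 3,6, B-positions 1,8).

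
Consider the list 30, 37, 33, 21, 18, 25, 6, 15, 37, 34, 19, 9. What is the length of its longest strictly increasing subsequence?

3

One longest increasing subsequence is 30, 33, 37 (positions 1,3,9), of length 3; no longer one exists.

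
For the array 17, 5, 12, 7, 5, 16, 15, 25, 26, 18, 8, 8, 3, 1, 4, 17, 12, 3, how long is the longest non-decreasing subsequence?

One longest non-decreasing subsequence is 5, 12, 16, 25, 26 (positions 2,3,6,8,9), of length 5; no longer one exists.

5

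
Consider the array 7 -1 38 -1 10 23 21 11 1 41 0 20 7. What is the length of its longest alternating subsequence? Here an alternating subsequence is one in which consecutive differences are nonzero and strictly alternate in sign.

10

Track the best alternating length ending on an up-step vs a down-step at each position: up/down = 1/1, 1/2, 3/1, 1/4, 5/4, 5/4, 5/6, 5/6, 5/6, 7/1, 5/8, 9/8, 9/10.
The maximum over both is 10; one such subsequence is 7, -1, 38, -1, 23, 21, 41, 0, 20, 7.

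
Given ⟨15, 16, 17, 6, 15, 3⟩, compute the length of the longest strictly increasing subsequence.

3

Let dp[i] be the longest increasing subsequence ending at position i. Then dp = [1, 2, 3, 1, 2, 1].
The maximum is 3; one witness is 15, 16, 17 at positions 1,2,3.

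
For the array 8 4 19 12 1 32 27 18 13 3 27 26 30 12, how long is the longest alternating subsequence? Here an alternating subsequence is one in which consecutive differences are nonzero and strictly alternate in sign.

10

Track the best alternating length ending on an up-step vs a down-step at each position: up/down = 1/1, 1/2, 3/1, 3/4, 1/4, 5/1, 5/6, 5/6, 5/6, 5/6, 7/6, 7/8, 9/6, 7/10.
The maximum over both is 10; one such subsequence is 8, 4, 19, 12, 32, 18, 27, 26, 30, 12.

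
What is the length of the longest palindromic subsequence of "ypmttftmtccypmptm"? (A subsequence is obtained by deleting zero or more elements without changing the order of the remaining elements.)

9

One longest palindromic subsequence is pmttfttmp (positions 2,3,4,5,6,7,9,14,15); it reads the same forward and backward, and the interval DP gives dp[1][17] = 9.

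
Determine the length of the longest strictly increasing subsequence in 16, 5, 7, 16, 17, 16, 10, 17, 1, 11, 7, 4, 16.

Let dp[i] be the longest increasing subsequence ending at position i. Then dp = [1, 1, 2, 3, 4, 3, 3, 4, 1, 4, 2, 2, 5].
The maximum is 5; one witness is 5, 7, 10, 11, 16 at positions 2,3,7,10,13.

5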